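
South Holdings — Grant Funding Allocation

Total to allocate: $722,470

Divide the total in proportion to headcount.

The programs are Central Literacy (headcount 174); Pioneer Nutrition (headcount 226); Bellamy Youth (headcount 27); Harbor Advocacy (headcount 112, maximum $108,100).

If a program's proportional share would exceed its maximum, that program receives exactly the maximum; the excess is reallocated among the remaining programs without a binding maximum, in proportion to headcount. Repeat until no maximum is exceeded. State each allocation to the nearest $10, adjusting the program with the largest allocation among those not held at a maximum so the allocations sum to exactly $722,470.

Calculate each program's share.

Combined headcount = 539.
Proportional shares (ignoring caps): Central Literacy 233,227.79; Pioneer Nutrition 302,928.05; Bellamy Youth 36,190.52; Harbor Advocacy 150,123.64.
Capped: Harbor Advocacy ($108,100); balance $614,370 reallocated over remaining headcount 427.
Shares after redistribution: Central Literacy 250,352.18 → $250,350; Pioneer Nutrition 325,170.07 → $325,170; Bellamy Youth 38,847.75 → $38,850.

Central Literacy: $250,350 | Pioneer Nutrition: $325,170 | Bellamy Youth: $38,850 | Harbor Advocacy: $108,100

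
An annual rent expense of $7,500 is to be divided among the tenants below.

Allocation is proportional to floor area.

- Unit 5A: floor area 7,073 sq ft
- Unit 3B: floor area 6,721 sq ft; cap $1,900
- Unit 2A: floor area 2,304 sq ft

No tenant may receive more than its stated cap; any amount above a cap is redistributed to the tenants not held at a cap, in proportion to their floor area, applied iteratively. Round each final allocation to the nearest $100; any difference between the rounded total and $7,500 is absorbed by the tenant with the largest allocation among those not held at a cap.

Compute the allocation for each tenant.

Unit 5A: $4,200 · Unit 3B: $1,900 · Unit 2A: $1,400

Total floor area = 16,098.
Unconstrained shares: Unit 5A 3,295.29; Unit 3B 3,131.29; Unit 2A 1,073.43.
Cap binds for Unit 3B ($1,900); residual $5,600 reallocated over remaining floor area 9,377.
Shares after redistribution: Unit 5A 4,224.04 → $4,200; Unit 2A 1,375.96 → $1,400.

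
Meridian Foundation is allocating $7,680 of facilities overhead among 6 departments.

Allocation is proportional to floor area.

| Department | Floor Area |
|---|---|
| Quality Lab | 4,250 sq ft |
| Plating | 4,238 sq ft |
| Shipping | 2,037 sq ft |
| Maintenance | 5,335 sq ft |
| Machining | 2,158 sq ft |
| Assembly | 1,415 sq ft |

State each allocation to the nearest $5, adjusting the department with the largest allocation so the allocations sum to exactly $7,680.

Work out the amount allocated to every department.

Quality Lab: $1,680 | Plating: $1,675 | Shipping: $805 | Maintenance: $2,105 | Machining: $855 | Assembly: $560

Sum of floor area: 19,433.
Raw shares: Quality Lab 4,250/19,433 × $7,680 = 1,679.62; Plating 4,238/19,433 × $7,680 = 1,674.87; Shipping 2,037/19,433 × $7,680 = 805.03; Maintenance 5,335/19,433 × $7,680 = 2,108.41; Machining 2,158/19,433 × $7,680 = 852.85; Assembly 1,415/19,433 × $7,680 = 559.21.
Rounded to nearest $5: Quality Lab $1,680; Plating $1,675; Shipping $805; Maintenance $2,110; Machining $855; Assembly $560. Sum = $7,685.
Difference $7,680 − $7,685 = −$5 applied to largest allocation (Maintenance): Maintenance becomes $2,105.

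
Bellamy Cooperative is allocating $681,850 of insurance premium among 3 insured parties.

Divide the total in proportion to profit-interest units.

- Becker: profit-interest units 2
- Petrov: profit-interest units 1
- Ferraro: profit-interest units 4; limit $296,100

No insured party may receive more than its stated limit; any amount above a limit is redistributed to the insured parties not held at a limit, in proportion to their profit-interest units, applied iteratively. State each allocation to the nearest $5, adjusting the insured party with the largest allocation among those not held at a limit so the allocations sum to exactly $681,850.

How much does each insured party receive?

Profit-interest units total: 7.
Unconstrained shares: Becker 194,814.29; Petrov 97,407.14; Ferraro 389,628.57.
Capped: Ferraro ($296,100); balance $385,750 reallocated over remaining profit-interest units 3.
Redistributed shares: Becker 257,166.67 → $257,165; Petrov 128,583.33 → $128,585.

Becker: $257,165 | Petrov: $128,585 | Ferraro: $296,100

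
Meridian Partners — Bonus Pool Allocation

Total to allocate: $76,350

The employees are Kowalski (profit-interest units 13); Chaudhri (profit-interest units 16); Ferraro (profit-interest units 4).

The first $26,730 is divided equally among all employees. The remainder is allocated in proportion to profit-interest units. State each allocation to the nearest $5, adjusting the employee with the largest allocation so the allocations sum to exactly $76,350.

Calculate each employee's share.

Kowalski: $28,455 · Chaudhri: $32,970 · Ferraro: $14,925

Equal tier: $26,730 ÷ 3 = $8,910 apiece.
Remainder $49,620 by profit-interest units (total 33): Kowalski 19,547.27 → $19,545; Chaudhri 24,058.18 → $24,060; Ferraro 6,014.55 → $6,015.
Totals: Kowalski $8,910 + $19,545 = $28,455; Chaudhri $8,910 + $24,060 = $32,970; Ferraro $8,910 + $6,015 = $14,925.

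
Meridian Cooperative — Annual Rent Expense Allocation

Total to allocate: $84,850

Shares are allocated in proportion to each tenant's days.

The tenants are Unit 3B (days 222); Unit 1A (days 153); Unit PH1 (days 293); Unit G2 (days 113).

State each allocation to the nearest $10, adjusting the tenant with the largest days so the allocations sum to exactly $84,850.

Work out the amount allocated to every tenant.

Unit 3B: $24,120; Unit 1A: $16,620; Unit PH1: $31,830; Unit G2: $12,280

Days total: 222 + 153 + 293 + 113 = 781.
Raw shares: Unit 3B 24,118.69; Unit 1A 16,622.34; Unit PH1 31,832.33; Unit G2 12,276.63.
Rounded to nearest $10: Unit 3B $24,120; Unit 1A $16,620; Unit PH1 $31,830; Unit G2 $12,280. Sum = $84,850.
No rounding difference to absorb.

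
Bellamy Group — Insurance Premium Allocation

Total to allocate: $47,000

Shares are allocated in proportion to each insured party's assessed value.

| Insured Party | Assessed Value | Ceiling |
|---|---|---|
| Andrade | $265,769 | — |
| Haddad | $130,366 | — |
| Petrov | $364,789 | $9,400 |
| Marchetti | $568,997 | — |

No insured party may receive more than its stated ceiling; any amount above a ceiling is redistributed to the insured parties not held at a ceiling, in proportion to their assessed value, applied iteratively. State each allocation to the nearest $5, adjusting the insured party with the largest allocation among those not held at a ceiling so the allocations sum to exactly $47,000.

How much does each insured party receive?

Andrade: $10,355 · Haddad: $5,080 · Petrov: $9,400 · Marchetti: $22,165

Sum of assessed value: 1,329,921.
Pro-rata shares before constraints: Andrade 9,392.39; Haddad 4,607.19; Petrov 12,891.81; Marchetti 20,108.61.
Cap binds for Petrov ($9,400); remaining pool $37,600 reallocated over remaining assessed value 965,132.
Redistributed shares: Andrade 10,353.94 → $10,355; Haddad 5,078.85 → $5,080; Marchetti 22,167.21 → $22,165.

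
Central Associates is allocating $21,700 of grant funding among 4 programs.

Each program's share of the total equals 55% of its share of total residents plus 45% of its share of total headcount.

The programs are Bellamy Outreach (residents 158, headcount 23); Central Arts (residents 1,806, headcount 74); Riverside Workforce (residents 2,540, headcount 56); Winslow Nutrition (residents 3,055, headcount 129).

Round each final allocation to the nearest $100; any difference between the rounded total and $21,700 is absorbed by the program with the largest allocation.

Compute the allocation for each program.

Bellamy Outreach: $1,000 | Central Arts: $5,400 | Riverside Workforce: $5,900 | Winslow Nutrition: $9,400

Residents total 7,559; headcount total 282.
Blended shares (55% residents + 45% headcount): Bellamy Outreach 0.0482; Central Arts 0.2495; Riverside Workforce 0.2742; Winslow Nutrition 0.4281.
Proportional shares: Bellamy Outreach 1,045.90; Central Arts 5,413.96; Riverside Workforce 5,949.59; Winslow Nutrition 9,290.55.
At nearest $100: Bellamy Outreach $1,000; Central Arts $5,400; Riverside Workforce $5,900; Winslow Nutrition $9,300. Sum = $21,600.
Difference $21,700 − $21,600 = +$100 applied to largest allocation (Winslow Nutrition): Winslow Nutrition becomes $9,400.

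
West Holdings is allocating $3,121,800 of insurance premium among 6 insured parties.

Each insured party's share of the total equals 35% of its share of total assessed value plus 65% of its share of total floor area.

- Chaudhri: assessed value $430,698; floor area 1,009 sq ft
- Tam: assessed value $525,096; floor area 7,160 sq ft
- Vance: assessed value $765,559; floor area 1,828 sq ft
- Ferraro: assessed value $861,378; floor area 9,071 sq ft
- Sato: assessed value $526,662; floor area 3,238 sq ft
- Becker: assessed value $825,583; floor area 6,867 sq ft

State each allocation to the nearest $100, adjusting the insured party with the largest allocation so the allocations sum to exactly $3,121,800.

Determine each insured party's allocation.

Chaudhri: $189,800 · Tam: $643,800 · Vance: $339,700 · Ferraro: $870,100 · Sato: $371,500 · Becker: $706,900

Totals — assessed value 3,934,976, floor area 29,173.
Combined weights (35% assessed value + 65% floor area): Chaudhri 0.0608; Tam 0.2062; Vance 0.1088; Ferraro 0.2787; Sato 0.1190; Becker 0.2264.
Pro-rata amounts: Chaudhri 189,774.93; Tam 643,828.21; Vance 339,722.95; Ferraro 870,126.43; Sato 371,462.69; Becker 706,884.79.
At nearest $100: Chaudhri $189,800; Tam $643,800; Vance $339,700; Ferraro $870,100; Sato $371,500; Becker $706,900. Sum = $3,121,800.
No rounding difference to absorb.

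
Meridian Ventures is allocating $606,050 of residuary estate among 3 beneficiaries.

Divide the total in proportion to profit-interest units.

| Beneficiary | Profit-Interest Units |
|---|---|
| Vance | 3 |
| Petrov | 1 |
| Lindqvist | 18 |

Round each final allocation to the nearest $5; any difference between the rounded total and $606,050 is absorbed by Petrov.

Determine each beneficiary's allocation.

Vance: $82,645; Petrov: $27,545; Lindqvist: $495,860

Total profit-interest units = 22.
Pro-rata amounts: Vance 3/22 × $606,050 = 82,643.18; Petrov 1/22 × $606,050 = 27,547.73; Lindqvist 18/22 × $606,050 = 495,859.09.
Rounded to nearest $5: Vance $82,645; Petrov $27,550; Lindqvist $495,860. Sum = $606,055.
Difference $606,050 − $606,055 = −$5 applied to Petrov: Petrov becomes $27,545.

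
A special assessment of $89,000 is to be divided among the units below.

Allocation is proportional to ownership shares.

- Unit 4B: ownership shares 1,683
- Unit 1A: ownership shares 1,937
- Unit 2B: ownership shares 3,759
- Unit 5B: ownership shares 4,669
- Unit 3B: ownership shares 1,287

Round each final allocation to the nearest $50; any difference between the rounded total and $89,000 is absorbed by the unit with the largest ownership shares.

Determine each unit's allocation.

Unit 4B: $11,250 · Unit 1A: $12,950 · Unit 2B: $25,100 · Unit 5B: $31,100 · Unit 3B: $8,600

Total ownership shares = 1,683 + 1,937 + 3,759 + 4,669 + 1,287 = 13,335.
Unrounded shares: Unit 4B 11,232.62; Unit 1A 12,927.86; Unit 2B 25,088.19; Unit 5B 31,161.68; Unit 3B 8,589.65.
At nearest $50: Unit 4B $11,250; Unit 1A $12,950; Unit 2B $25,100; Unit 5B $31,150; Unit 3B $8,600. Sum = $89,050.
Difference $89,000 − $89,050 = −$50 applied to largest ownership shares (Unit 5B): Unit 5B becomes $31,100.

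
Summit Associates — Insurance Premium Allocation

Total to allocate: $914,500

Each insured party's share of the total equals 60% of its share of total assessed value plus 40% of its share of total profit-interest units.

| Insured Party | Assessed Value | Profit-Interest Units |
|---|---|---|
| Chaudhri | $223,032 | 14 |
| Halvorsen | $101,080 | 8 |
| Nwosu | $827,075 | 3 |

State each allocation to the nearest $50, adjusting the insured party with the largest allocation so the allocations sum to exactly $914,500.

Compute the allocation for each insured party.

Chaudhri: $311,150 | Halvorsen: $165,250 | Nwosu: $438,100

Assessed value total 1,151,187; profit-interest units total 25.
Combined weights (60% assessed value + 40% profit-interest units): Chaudhri 0.3402; Halvorsen 0.1807; Nwosu 0.4791.
Raw shares: Chaudhri 311,153.63; Halvorsen 165,234.62; Nwosu 438,111.76.
At nearest $50: Chaudhri $311,150; Halvorsen $165,250; Nwosu $438,100. Sum = $914,500.
Rounded total matches; no reconciliation needed.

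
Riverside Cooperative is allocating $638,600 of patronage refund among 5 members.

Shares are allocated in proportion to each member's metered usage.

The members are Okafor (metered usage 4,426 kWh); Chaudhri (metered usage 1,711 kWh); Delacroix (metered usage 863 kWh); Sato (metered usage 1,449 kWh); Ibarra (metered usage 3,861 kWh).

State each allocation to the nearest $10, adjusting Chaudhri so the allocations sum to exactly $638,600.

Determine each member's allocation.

Okafor: $229,610 | Chaudhri: $88,750 | Delacroix: $44,770 | Sato: $75,170 | Ibarra: $200,300

Metered usage total: 12,310.
Pro-rata amounts: Okafor 4,426/12,310 × $638,600 = 229,605.49; Chaudhri 1,711/12,310 × $638,600 = 88,760.73; Delacroix 863/12,310 × $638,600 = 44,769.44; Sato 1,449/12,310 × $638,600 = 75,169.08; Ibarra 3,861/12,310 × $638,600 = 200,295.26.
After rounding ($10): Okafor $229,610; Chaudhri $88,760; Delacroix $44,770; Sato $75,170; Ibarra $200,300. Sum = $638,610.
Difference $638,600 − $638,610 = −$10 applied to Chaudhri: Chaudhri becomes $88,750.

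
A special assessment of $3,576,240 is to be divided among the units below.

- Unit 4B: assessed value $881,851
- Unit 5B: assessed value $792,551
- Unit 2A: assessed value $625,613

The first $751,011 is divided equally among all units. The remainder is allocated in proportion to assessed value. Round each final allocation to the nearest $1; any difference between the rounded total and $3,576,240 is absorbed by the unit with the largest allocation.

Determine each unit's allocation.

Unit 4B: $1,333,561 | Unit 5B: $1,223,869 | Unit 2A: $1,018,810

First tranche $751,011 split equally: $250,337 each.
Remainder $2,825,229 by assessed value (total 2,300,015): Unit 4B 1,083,223.81 → $1,083,224; Unit 5B 973,531.94 → $973,532; Unit 2A 768,473.24 → $768,473.
Totals: Unit 4B $250,337 + $1,083,224 = $1,333,561; Unit 5B $250,337 + $973,532 = $1,223,869; Unit 2A $250,337 + $768,473 = $1,018,810.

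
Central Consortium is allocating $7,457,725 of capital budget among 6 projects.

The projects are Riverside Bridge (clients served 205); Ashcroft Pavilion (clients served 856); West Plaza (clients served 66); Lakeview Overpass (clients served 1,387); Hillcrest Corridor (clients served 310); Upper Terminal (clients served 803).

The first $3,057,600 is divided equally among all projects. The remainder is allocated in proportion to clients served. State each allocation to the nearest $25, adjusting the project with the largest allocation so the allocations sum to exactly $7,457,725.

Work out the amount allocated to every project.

Equal tier: $3,057,600 ÷ 6 = $509,600 apiece.
Remainder $4,400,125 by clients served (total 3,627): Riverside Bridge 248,697.44 → $248,700; Ashcroft Pavilion 1,038,463.47 → $1,038,475; West Plaza 80,068.44 → $80,075; Lakeview Overpass 1,682,650.50 → $1,682,650; Hillcrest Corridor 376,079.06 → $376,075; Upper Terminal 974,166.08 → $974,175.
Rounding difference −$25 on remainder applied to Lakeview Overpass.
Totals: Riverside Bridge $509,600 + $248,700 = $758,300; Ashcroft Pavilion $509,600 + $1,038,475 = $1,548,075; West Plaza $509,600 + $80,075 = $589,675; Lakeview Overpass $509,600 + $1,682,625 = $2,192,225; Hillcrest Corridor $509,600 + $376,075 = $885,675; Upper Terminal $509,600 + $974,175 = $1,483,775.

Riverside Bridge: $758,300 | Ashcroft Pavilion: $1,548,075 | West Plaza: $589,675 | Lakeview Overpass: $2,192,225 | Hillcrest Corridor: $885,675 | Upper Terminal: $1,483,775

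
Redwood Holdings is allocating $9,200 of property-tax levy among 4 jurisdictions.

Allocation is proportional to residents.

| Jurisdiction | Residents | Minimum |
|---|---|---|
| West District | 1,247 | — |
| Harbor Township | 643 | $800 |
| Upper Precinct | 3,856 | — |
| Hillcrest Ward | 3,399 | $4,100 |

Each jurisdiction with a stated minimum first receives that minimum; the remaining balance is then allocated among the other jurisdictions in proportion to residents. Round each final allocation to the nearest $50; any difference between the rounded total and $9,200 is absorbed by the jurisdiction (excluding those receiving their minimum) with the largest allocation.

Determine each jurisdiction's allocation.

West District: $1,050 | Harbor Township: $800 | Upper Precinct: $3,250 | Hillcrest Ward: $4,100

Minimums first: Harbor Township $800; Hillcrest Ward $4,100. Residual $4,300.
Residual split over remaining residents 5,103: West District 1,050.77 → $1,050; Upper Precinct 3,249.23 → $3,250.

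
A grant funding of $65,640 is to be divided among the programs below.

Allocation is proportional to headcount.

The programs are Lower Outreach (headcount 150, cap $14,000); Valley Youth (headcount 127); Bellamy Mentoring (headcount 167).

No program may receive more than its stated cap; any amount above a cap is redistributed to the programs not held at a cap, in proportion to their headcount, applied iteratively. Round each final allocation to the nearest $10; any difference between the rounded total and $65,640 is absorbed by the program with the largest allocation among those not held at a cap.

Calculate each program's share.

Total headcount = 444.
Proportional shares (ignoring caps): Lower Outreach 22,175.68; Valley Youth 18,775.41; Bellamy Mentoring 24,688.92.
Cap binds for Lower Outreach ($14,000); balance $51,640 reallocated over remaining headcount 294.
Redistributed shares: Valley Youth 22,307.07 → $22,310; Bellamy Mentoring 29,332.93 → $29,330.

Lower Outreach: $14,000 | Valley Youth: $22,310 | Bellamy Mentoring: $29,330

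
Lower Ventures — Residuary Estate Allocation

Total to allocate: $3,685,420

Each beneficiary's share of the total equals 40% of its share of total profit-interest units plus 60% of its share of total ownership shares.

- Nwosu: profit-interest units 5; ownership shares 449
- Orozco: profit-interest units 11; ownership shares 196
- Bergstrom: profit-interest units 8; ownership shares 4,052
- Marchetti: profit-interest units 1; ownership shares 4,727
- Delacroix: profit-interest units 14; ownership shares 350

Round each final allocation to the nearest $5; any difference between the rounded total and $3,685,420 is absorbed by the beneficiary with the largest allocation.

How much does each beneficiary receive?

Totals — profit-interest units 39, ownership shares 9,774.
Blended shares (40% profit-interest units + 60% ownership shares): Nwosu 0.0788; Orozco 0.1249; Bergstrom 0.3308; Marchetti 0.3004; Delacroix 0.1651.
Raw shares: Nwosu 290,576.84; Orozco 460,133.66; Bergstrom 1,219,110.55; Marchetti 1,107,227.07; Delacroix 608,371.88.
Rounded to nearest $5: Nwosu $290,575; Orozco $460,135; Bergstrom $1,219,110; Marchetti $1,107,225; Delacroix $608,370. Sum = $3,685,415.
Difference $3,685,420 − $3,685,415 = +$5 applied to largest allocation (Bergstrom): Bergstrom becomes $1,219,115.

Nwosu: $290,575 · Orozco: $460,135 · Bergstrom: $1,219,115 · Marchetti: $1,107,225 · Delacroix: $608,370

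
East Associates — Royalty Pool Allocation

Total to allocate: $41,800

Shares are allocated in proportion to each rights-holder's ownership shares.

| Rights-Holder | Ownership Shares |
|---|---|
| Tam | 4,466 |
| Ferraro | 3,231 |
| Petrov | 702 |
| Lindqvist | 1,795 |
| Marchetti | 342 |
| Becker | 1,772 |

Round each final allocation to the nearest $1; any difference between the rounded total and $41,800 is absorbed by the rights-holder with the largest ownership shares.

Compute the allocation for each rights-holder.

Total ownership shares = 12,308.
Pro-rata amounts: Tam 4,466/12,308 × $41,800 = 15,167.27; Ferraro 3,231/12,308 × $41,800 = 10,973.01; Petrov 702/12,308 × $41,800 = 2,384.11; Lindqvist 1,795/12,308 × $41,800 = 6,096.12; Marchetti 342/12,308 × $41,800 = 1,161.49; Becker 1,772/12,308 × $41,800 = 6,018.00.
After rounding ($1): Tam $15,167; Ferraro $10,973; Petrov $2,384; Lindqvist $6,096; Marchetti $1,161; Becker $6,018. Sum = $41,799.
Difference $41,800 − $41,799 = +$1 applied to largest ownership shares (Tam): Tam becomes $15,168.

Tam: $15,168 · Ferraro: $10,973 · Petrov: $2,384 · Lindqvist: $6,096 · Marchetti: $1,161 · Becker: $6,018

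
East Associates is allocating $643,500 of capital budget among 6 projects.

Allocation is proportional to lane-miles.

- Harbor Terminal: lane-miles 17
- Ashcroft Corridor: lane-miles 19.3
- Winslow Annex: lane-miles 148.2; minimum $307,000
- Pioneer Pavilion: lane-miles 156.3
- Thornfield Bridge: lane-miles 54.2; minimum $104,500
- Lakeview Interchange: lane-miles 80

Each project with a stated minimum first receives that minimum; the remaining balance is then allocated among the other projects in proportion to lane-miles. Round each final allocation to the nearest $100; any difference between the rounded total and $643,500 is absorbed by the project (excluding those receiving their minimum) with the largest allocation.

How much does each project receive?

Harbor Terminal: $14,500 | Ashcroft Corridor: $16,400 | Winslow Annex: $307,000 | Pioneer Pavilion: $133,000 | Thornfield Bridge: $104,500 | Lakeview Interchange: $68,100

Minimums first: Winslow Annex $307,000; Thornfield Bridge $104,500. Remaining pool $232,000.
Remaining pool split over remaining lane-miles 272.6: Harbor Terminal 14,468.09 → $14,500; Ashcroft Corridor 16,425.53 → $16,400; Pioneer Pavilion 133,021.28 → $133,000; Lakeview Interchange 68,085.11 → $68,100.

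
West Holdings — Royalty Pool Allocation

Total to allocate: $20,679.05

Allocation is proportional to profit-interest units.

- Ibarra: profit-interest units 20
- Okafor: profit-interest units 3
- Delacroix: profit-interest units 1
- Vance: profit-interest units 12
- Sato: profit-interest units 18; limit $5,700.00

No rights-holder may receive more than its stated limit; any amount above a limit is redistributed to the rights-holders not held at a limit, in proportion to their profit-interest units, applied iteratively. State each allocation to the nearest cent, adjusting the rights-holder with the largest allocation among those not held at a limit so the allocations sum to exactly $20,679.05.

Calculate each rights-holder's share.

Ibarra: $8,321.70 · Okafor: $1,248.25 · Delacroix: $416.08 · Vance: $4,993.02 · Sato: $5,700.00

Total profit-interest units = 54.
Proportional shares (ignoring caps): Ibarra 7,658.9074; Okafor 1,148.8361; Delacroix 382.9454; Vance 4,595.3444; Sato 6,893.0167.
Capped: Sato ($5,700.00); remaining pool $14,979.05 reallocated over remaining profit-interest units 36.
Remaining shares: Ibarra 8,321.6944 → $8,321.69; Okafor 1,248.2542 → $1,248.25; Delacroix 416.0847 → $416.08; Vance 4,993.0167 → $4,993.02.
Rounding difference +$0.01 applied to Ibarra → $8,321.70.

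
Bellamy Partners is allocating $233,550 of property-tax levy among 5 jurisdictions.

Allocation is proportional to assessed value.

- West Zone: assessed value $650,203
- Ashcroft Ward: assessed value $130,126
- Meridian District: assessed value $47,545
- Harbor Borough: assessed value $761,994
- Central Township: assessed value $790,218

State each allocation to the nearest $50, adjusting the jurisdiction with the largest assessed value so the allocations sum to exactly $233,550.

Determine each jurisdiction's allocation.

Combined assessed value = 2,380,086.
Proportional shares: West Zone 650,203/2,380,086 × $233,550 = 63,802.28; Ashcroft Ward 130,126/2,380,086 × $233,550 = 12,768.84; Meridian District 47,545/2,380,086 × $233,550 = 4,665.43; Harbor Borough 761,994/2,380,086 × $233,550 = 74,771.96; Central Township 790,218/2,380,086 × $233,550 = 77,541.49.
After rounding ($50): West Zone $63,800; Ashcroft Ward $12,750; Meridian District $4,650; Harbor Borough $74,750; Central Township $77,550. Sum = $233,500.
Difference $233,550 − $233,500 = +$50 applied to largest assessed value (Central Township): Central Township becomes $77,600.

West Zone: $63,800 | Ashcroft Ward: $12,750 | Meridian District: $4,650 | Harbor Borough: $74,750 | Central Township: $77,600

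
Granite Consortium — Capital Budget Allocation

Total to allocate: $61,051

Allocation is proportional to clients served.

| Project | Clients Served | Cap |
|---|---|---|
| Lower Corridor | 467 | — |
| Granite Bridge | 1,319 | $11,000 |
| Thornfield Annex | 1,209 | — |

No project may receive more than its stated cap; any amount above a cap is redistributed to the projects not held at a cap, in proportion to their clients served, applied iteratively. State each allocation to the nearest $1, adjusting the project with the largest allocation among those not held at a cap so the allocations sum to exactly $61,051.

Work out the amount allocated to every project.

Sum of clients served: 2,995.
Pro-rata shares before constraints: Lower Corridor 9,519.47; Granite Bridge 26,886.90; Thornfield Annex 24,644.63.
Capped: Granite Bridge ($11,000); residual $50,051 reallocated over remaining clients served 1,676.
Redistributed shares: Lower Corridor 13,946.19 → $13,946; Thornfield Annex 36,104.81 → $36,105.

Lower Corridor: $13,946; Granite Bridge: $11,000; Thornfield Annex: $36,105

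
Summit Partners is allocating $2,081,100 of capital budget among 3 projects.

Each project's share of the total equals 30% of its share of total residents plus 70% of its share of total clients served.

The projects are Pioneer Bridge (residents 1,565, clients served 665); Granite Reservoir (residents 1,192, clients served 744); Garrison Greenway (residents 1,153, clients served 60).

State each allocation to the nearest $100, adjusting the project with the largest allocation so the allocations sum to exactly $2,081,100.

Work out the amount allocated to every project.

Residents total 3,910; clients served total 1,469.
Blended shares (30% residents + 70% clients served): Pioneer Bridge 0.4370; Granite Reservoir 0.4460; Garrison Greenway 0.1171.
Pro-rata amounts: Pioneer Bridge 909,355.29; Granite Reservoir 928,138.74; Garrison Greenway 243,605.97.
After rounding ($100): Pioneer Bridge $909,400; Granite Reservoir $928,100; Garrison Greenway $243,600. Sum = $2,081,100.
Sum already equals the total — no adjustment.

Pioneer Bridge: $909,400 | Granite Reservoir: $928,100 | Garrison Greenway: $243,600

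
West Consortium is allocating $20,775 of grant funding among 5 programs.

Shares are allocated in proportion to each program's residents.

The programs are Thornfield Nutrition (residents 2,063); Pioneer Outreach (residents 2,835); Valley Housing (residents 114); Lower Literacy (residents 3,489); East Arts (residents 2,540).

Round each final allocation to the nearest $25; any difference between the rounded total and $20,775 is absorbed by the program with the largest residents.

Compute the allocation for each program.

Total residents = 2,063 + 2,835 + 114 + 3,489 + 2,540 = 11,041.
Proportional shares: Thornfield Nutrition 3,881.79; Pioneer Outreach 5,334.40; Valley Housing 214.51; Lower Literacy 6,564.98; East Arts 4,779.32.
At nearest $25: Thornfield Nutrition $3,875; Pioneer Outreach $5,325; Valley Housing $225; Lower Literacy $6,575; East Arts $4,775. Sum = $20,775.
No rounding difference to absorb.

Thornfield Nutrition: $3,875 · Pioneer Outreach: $5,325 · Valley Housing: $225 · Lower Literacy: $6,575 · East Arts: $4,775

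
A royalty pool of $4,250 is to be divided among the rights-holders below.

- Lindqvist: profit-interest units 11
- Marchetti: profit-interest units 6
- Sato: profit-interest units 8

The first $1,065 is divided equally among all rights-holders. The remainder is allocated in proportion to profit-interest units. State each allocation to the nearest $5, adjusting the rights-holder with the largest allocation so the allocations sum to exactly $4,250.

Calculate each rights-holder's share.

Lindqvist: $1,755; Marchetti: $1,120; Sato: $1,375

$1,065 shared equally gives $355 per rights-holder.
Remainder $3,185 by profit-interest units (total 25): Lindqvist 1,401.40 → $1,400; Marchetti 764.40 → $765; Sato 1,019.20 → $1,020.
Totals: Lindqvist $355 + $1,400 = $1,755; Marchetti $355 + $765 = $1,120; Sato $355 + $1,020 = $1,375.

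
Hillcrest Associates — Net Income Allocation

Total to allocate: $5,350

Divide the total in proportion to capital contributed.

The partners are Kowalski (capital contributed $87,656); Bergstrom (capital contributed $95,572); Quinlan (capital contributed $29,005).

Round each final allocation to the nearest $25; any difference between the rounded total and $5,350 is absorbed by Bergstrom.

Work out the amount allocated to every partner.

Capital contributed total: 212,233.
Raw shares: Kowalski 87,656/212,233 × $5,350 = 2,209.65; Bergstrom 95,572/212,233 × $5,350 = 2,409.19; Quinlan 29,005/212,233 × $5,350 = 731.16.
After rounding ($25): Kowalski $2,200; Bergstrom $2,400; Quinlan $725. Sum = $5,325.
Difference $5,350 − $5,325 = +$25 applied to Bergstrom: Bergstrom becomes $2,425.

Kowalski: $2,200 | Bergstrom: $2,425 | Quinlan: $725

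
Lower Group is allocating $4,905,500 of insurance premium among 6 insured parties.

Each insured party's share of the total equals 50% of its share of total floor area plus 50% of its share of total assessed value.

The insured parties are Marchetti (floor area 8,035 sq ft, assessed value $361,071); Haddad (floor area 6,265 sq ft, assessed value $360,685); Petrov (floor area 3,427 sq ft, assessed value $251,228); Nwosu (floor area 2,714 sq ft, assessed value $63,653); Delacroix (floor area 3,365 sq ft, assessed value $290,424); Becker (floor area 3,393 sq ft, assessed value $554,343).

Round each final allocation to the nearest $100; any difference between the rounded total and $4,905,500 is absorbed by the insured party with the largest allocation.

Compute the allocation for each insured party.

Marchetti: $1,195,200 · Haddad: $1,035,200 · Petrov: $636,600 · Nwosu: $327,700 · Delacroix: $682,100 · Becker: $1,028,700

Totals — floor area 27,199, assessed value 1,881,404.
Blended shares (50% floor area + 50% assessed value): Marchetti 0.2437; Haddad 0.2110; Petrov 0.1298; Nwosu 0.0668; Delacroix 0.1390; Becker 0.2097.
Pro-rata amounts: Marchetti 1,195,301.09; Haddad 1,035,182.90; Petrov 636,560.91; Nwosu 327,726.13; Delacroix 682,068.94; Becker 1,028,660.02.
After rounding ($100): Marchetti $1,195,300; Haddad $1,035,200; Petrov $636,600; Nwosu $327,700; Delacroix $682,100; Becker $1,028,700. Sum = $4,905,600.
Difference $4,905,500 − $4,905,600 = −$100 applied to largest allocation (Marchetti): Marchetti becomes $1,195,200.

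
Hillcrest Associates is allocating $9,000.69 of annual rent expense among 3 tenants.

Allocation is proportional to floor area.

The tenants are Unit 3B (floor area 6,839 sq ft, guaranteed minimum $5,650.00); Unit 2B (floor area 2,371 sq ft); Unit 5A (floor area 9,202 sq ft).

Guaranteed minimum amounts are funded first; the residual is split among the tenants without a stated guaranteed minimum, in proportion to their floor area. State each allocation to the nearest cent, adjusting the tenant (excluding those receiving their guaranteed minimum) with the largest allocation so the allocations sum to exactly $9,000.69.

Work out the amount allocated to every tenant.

Fund the minimums — Unit 3B $5,650.00. Remaining pool $3,350.69.
Remaining pool split over remaining floor area 11,573: Unit 2B 686.4673 → $686.47; Unit 5A 2,664.2227 → $2,664.22.

Unit 3B: $5,650.00 | Unit 2B: $686.47 | Unit 5A: $2,664.22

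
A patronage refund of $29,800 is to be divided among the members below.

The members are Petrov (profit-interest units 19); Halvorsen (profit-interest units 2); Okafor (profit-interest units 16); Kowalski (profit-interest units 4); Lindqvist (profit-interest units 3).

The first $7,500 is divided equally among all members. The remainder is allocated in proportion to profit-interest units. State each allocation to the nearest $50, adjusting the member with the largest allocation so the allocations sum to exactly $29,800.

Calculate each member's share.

Equal tier: $7,500 ÷ 5 = $1,500 apiece.
Remainder $22,300 by profit-interest units (total 44): Petrov 9,629.55 → $9,650; Halvorsen 1,013.64 → $1,000; Okafor 8,109.09 → $8,100; Kowalski 2,027.27 → $2,050; Lindqvist 1,520.45 → $1,500.
Totals: Petrov $1,500 + $9,650 = $11,150; Halvorsen $1,500 + $1,000 = $2,500; Okafor $1,500 + $8,100 = $9,600; Kowalski $1,500 + $2,050 = $3,550; Lindqvist $1,500 + $1,500 = $3,000.

Petrov: $11,150 | Halvorsen: $2,500 | Okafor: $9,600 | Kowalski: $3,550 | Lindqvist: $3,000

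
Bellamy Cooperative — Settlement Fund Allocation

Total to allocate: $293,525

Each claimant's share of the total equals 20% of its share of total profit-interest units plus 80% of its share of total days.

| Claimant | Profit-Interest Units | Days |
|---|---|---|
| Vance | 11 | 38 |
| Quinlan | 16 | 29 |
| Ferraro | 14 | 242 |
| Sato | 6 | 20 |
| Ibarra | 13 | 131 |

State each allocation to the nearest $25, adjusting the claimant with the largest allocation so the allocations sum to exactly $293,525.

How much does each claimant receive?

Totals — profit-interest units 60, days 460.
Composite weights (20% profit-interest units + 80% days): Vance 0.1028; Quinlan 0.1038; Ferraro 0.4675; Sato 0.0548; Ibarra 0.2712.
Proportional shares: Vance 30,160.76; Quinlan 30,458.54; Ferraro 137,233.57; Sato 16,080.07; Ibarra 79,592.07.
At nearest $25: Vance $30,150; Quinlan $30,450; Ferraro $137,225; Sato $16,075; Ibarra $79,600. Sum = $293,500.
Difference $293,525 − $293,500 = +$25 applied to largest allocation (Ferraro): Ferraro becomes $137,250.

Vance: $30,150 | Quinlan: $30,450 | Ferraro: $137,250 | Sato: $16,075 | Ibarra: $79,600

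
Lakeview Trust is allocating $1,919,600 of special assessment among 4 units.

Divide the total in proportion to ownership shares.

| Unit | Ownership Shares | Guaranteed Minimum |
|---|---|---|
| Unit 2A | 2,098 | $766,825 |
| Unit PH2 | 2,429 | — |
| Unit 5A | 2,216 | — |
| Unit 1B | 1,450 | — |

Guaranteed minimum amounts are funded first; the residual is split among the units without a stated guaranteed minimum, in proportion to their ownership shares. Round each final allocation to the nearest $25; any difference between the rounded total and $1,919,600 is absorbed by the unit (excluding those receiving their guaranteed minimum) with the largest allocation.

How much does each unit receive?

Guaranteed amounts: Unit 2A $766,825. Balance $1,152,775.
Balance split over remaining ownership shares 6,095: Unit PH2 459,407.79 → $459,400; Unit 5A 419,122.13 → $419,125; Unit 1B 274,245.08 → $274,250.

Unit 2A: $766,825; Unit PH2: $459,400; Unit 5A: $419,125; Unit 1B: $274,250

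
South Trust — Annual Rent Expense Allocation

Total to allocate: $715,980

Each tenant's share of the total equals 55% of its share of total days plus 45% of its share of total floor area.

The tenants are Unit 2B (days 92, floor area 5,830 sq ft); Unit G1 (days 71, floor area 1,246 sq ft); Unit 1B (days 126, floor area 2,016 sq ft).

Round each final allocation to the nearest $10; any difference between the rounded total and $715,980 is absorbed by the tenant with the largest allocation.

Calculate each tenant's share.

Totals — days 289, floor area 9,092.
Combined weights (55% days + 45% floor area): Unit 2B 0.4636; Unit G1 0.1968; Unit 1B 0.3396.
Raw shares: Unit 2B 331,954.73; Unit G1 140,898.21; Unit 1B 243,127.06.
Rounded to nearest $10: Unit 2B $331,950; Unit G1 $140,900; Unit 1B $243,130. Sum = $715,980.
Rounded total matches; no reconciliation needed.

Unit 2B: $331,950 | Unit G1: $140,900 | Unit 1B: $243,130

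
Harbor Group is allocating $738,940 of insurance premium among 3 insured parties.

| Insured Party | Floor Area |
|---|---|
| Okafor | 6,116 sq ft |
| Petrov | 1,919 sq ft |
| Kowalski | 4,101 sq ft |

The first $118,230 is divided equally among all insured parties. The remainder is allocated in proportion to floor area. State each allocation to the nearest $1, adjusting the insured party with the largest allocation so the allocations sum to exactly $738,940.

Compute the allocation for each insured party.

Okafor: $352,220 | Petrov: $137,560 | Kowalski: $249,160

First tranche $118,230 split equally: $39,410 each.
Remainder $620,710 by floor area (total 12,136): Okafor 312,810.02 → $312,810; Petrov 98,149.51 → $98,150; Kowalski 209,750.47 → $209,750.
Totals: Okafor $39,410 + $312,810 = $352,220; Petrov $39,410 + $98,150 = $137,560; Kowalski $39,410 + $209,750 = $249,160.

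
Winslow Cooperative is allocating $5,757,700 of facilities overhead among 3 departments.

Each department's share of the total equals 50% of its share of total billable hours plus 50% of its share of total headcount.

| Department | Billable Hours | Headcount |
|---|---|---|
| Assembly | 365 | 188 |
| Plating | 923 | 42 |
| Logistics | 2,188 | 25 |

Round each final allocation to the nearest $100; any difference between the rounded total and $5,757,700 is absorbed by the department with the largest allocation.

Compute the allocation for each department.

Billable hours total 3,476; headcount total 255.
Composite weights (50% billable hours + 50% headcount): Assembly 0.4211; Plating 0.2151; Logistics 0.3637.
Unrounded shares: Assembly 2,424,742.09; Plating 1,238,599.25; Logistics 2,094,358.67.
Rounded to nearest $100: Assembly $2,424,700; Plating $1,238,600; Logistics $2,094,400. Sum = $5,757,700.
Sum already equals the total — no adjustment.

Assembly: $2,424,700; Plating: $1,238,600; Logistics: $2,094,400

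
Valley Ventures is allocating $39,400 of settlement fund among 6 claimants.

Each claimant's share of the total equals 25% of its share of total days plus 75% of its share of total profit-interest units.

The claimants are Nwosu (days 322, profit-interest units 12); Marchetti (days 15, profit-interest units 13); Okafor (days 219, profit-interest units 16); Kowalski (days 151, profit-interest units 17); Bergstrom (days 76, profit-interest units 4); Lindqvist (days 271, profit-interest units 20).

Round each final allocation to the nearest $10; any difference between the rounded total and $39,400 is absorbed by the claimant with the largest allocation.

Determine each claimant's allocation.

Nwosu: $7,330; Marchetti: $4,820; Okafor: $7,810; Kowalski: $7,540; Bergstrom: $2,150; Lindqvist: $9,750

Totals — days 1,054, profit-interest units 82.
Combined weights (25% days + 75% profit-interest units): Nwosu 0.1861; Marchetti 0.1225; Okafor 0.1983; Kowalski 0.1913; Bergstrom 0.0546; Lindqvist 0.2472.
Unrounded shares: Nwosu 7,333.59; Marchetti 4,824.94; Okafor 7,812.49; Kowalski 7,537.37; Bergstrom 2,151.71; Lindqvist 9,739.91.
Rounded to nearest $10: Nwosu $7,330; Marchetti $4,820; Okafor $7,810; Kowalski $7,540; Bergstrom $2,150; Lindqvist $9,740. Sum = $39,390.
Difference $39,400 − $39,390 = +$10 applied to largest allocation (Lindqvist): Lindqvist becomes $9,750.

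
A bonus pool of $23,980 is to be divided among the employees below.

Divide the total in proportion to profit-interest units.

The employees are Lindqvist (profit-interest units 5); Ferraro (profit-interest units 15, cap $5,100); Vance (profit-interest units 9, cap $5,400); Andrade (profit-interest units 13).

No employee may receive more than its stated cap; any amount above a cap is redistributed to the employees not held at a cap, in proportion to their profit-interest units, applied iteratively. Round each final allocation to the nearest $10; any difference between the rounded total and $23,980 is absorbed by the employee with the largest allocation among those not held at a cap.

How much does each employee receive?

Profit-interest units total: 42.
Pro-rata shares before constraints: Lindqvist 2,854.76; Ferraro 8,564.29; Vance 5,138.57; Andrade 7,422.38.
Capped: Ferraro ($5,100); residual $18,880 reallocated over remaining profit-interest units 27.
Capped: Vance ($5,400); residual $13,480 reallocated over remaining profit-interest units 18.
Redistributed shares: Lindqvist 3,744.44 → $3,740; Andrade 9,735.56 → $9,740.

Lindqvist: $3,740; Ferraro: $5,100; Vance: $5,400; Andrade: $9,740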